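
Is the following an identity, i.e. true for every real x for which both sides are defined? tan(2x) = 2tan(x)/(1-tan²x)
Claim: tan(2x) = 2tan(x)/(1-tan²x).
Reasoning: tan(2x) = sin(2x)/cos(2x) = 2sin(x)cos(x) / (cos²x - sin²x). Divide numerator and denominator by cos²x: 2tan(x) / (1 - tan²x).
So the two sides agree for every real x for which both sides are defined.

Conclusion: Yes, this is an identity.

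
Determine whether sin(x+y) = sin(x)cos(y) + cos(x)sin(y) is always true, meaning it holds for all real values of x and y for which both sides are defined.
Claim: sin(x+y) = sin(x)cos(y) + cos(x)sin(y).
Reasoning: By Euler's formula e^(i(x+y)) = e^(ix)·e^(iy) = (cos x + i·sin x)(cos y + i·sin y). The imaginary part of the left side is sin(x+y); the imaginary part of the product is sin(x)cos(y) + cos(x)sin(y).
So the two sides agree for all real values of x and y for which both sides are defined.

Conclusion: Yes, this is an identity.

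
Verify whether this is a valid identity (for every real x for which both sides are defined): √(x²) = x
No, this is NOT an identity.

Claim: √(x²) = x.
Test a specific point where both sides are defined: x = -2.
LHS = √(x²) ≈ 2.0000
RHS = x ≈ -2.0000
Since 2.0000 ≠ -2.0000, the equation fails at this point, so it cannot hold for every real x for which both sides are defined.
√(x²) = |x|, which differs from x whenever x < 0 (both sides are defined for every real x).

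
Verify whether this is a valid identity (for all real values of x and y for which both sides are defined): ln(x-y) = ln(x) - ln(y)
Claim: ln(x-y) = ln(x) - ln(y).
Test a specific point where both sides are defined: x = 3/2, y = 1.
LHS = ln(x-y) ≈ -0.6931
RHS = ln(x) - ln(y) ≈ 0.4055
Since -0.6931 ≠ 0.4055, the equation fails at this point, so it cannot hold for all real values of x and y for which both sides are defined.
ln(x) - ln(y) = ln(x/y), not ln(x-y).

Conclusion: No, this is NOT an identity.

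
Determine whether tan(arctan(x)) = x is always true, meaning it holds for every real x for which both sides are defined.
Yes, this is an identity.

Claim: tan(arctan(x)) = x.
Reasoning: For every real x, arctan(x) is by definition the angle in (-π/2, π/2) whose tangent equals x. Taking the tangent of that angle returns x.
So the two sides agree for every real x for which both sides are defined.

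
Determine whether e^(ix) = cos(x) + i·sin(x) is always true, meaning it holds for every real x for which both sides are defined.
Yes, this is an identity.

Claim: e^(ix) = cos(x) + i·sin(x).
Reasoning: Euler's formula. Expand e^(ix) = Σ (ix)^k / k!. Since i² = -1, the even-k terms are Σ (-1)^m x^(2m)/(2m)! = cos(x) and the odd-k terms are i · Σ (-1)^m x^(2m+1)/(2m+1)! = i·sin(x).
So the two sides agree for every real x for which both sides are defined.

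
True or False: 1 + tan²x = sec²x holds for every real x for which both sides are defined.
Claim: 1 + tan²x = sec²x.
Reasoning: Start from sin²x + cos²x = 1 and divide every term by cos²x (allowed wherever tan x and sec x are defined): tan²x + 1 = 1/cos²x = sec²x.
So the two sides agree for every real x for which both sides are defined.

Conclusion: True.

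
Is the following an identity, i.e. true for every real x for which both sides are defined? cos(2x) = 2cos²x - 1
Claim: cos(2x) = 2cos²x - 1.
Reasoning: cos(2x) = cos²x - sin²x. Replace sin²x by 1 - cos²x: cos²x - (1 - cos²x) = 2cos²x - 1.
So the two sides agree for every real x for which both sides are defined.

Conclusion: Yes, this is an identity.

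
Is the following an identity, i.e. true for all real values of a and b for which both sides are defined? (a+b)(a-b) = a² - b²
Yes, this is an identity.

Claim: (a+b)(a-b) = a² - b².
Reasoning: Expand: (a+b)(a-b) = a² - ab + ba - b² = a² - b² (the cross terms cancel).
So the two sides agree for all real values of a and b for which both sides are defined.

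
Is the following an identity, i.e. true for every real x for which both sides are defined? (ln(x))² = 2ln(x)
Claim: (ln(x))² = 2ln(x).
Test a specific point where both sides are defined: x = 5.
LHS = (ln(x))² ≈ 2.5903
RHS = 2ln(x) ≈ 3.2189
Since 2.5903 ≠ 3.2189, the equation fails at this point, so it cannot hold for every real x for which both sides are defined.
2ln(x) equals ln(x²), which is not the same as (ln x)².

Conclusion: No, this is NOT an identity.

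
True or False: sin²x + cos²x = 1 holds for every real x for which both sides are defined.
True.

Claim: sin²x + cos²x = 1.
Reasoning: The point (cos x, sin x) lies on the unit circle X² + Y² = 1, so cos²x + sin²x = 1 for every real x.
So the two sides agree for every real x for which both sides are defined.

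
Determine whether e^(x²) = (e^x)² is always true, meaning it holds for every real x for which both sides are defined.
No, this is NOT an identity.

Claim: e^(x²) = (e^x)².
Test a specific point where both sides are defined: x = -1.
LHS = e^(x²) ≈ 2.7183
RHS = (e^x)² ≈ 0.1353
Since 2.7183 ≠ 0.1353, the equation fails at this point, so it cannot hold for every real x for which both sides are defined.
(e^x)² = e^(2x), and 2x ≠ x² in general.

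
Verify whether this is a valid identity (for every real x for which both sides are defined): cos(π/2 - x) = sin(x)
Yes, this is an identity.

Claim: cos(π/2 - x) = sin(x).
Reasoning: Use cos(u - v) = cos(u)cos(v) + sin(u)sin(v) with u = π/2, v = x: cos(π/2)cos(x) + sin(π/2)sin(x) = 0·cos(x) + 1·sin(x) = sin(x).
So the two sides agree for every real x for which both sides are defined.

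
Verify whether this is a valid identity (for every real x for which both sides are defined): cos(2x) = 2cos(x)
Claim: cos(2x) = 2cos(x).
Test a specific point where both sides are defined: x = -π/2.
LHS = cos(2x) ≈ -1.0000
RHS = 2cos(x) ≈ 0.0000
Since -1.0000 ≠ 0.0000, the equation fails at this point, so it cannot hold for every real x for which both sides are defined.
The correct double-angle formula is cos(2x) = cos²x - sin²x.

Conclusion: No, this is NOT an identity.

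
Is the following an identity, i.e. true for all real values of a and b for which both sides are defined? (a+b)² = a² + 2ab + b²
Yes, this is an identity.

Claim: (a+b)² = a² + 2ab + b².
Reasoning: Expand: (a+b)² = (a+b)(a+b) = a·a + a·b + b·a + b·b = a² + 2ab + b².
So the two sides agree for all real values of a and b for which both sides are defined.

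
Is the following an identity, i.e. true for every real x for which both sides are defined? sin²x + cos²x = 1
Claim: sin²x + cos²x = 1.
Reasoning: The point (cos x, sin x) lies on the unit circle X² + Y² = 1, so cos²x + sin²x = 1 for every real x.
So the two sides agree for every real x for which both sides are defined.

Conclusion: Yes, this is an identity.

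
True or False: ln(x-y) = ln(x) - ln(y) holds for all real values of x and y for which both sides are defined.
False.

Claim: ln(x-y) = ln(x) - ln(y).
Test a specific point where both sides are defined: x = 2, y = 1.
LHS = ln(x-y) ≈ 0.0000
RHS = ln(x) - ln(y) ≈ 0.6931
Since 0.0000 ≠ 0.6931, the equation fails at this point, so it cannot hold for all real values of x and y for which both sides are defined.
ln(x) - ln(y) = ln(x/y), not ln(x-y).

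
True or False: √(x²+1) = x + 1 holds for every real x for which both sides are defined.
False.

Claim: √(x²+1) = x + 1.
Test a specific point where both sides are defined: x = 5.
LHS = √(x²+1) ≈ 5.0990
RHS = x + 1 ≈ 6.0000
Since 5.0990 ≠ 6.0000, the equation fails at this point, so it cannot hold for every real x for which both sides are defined.
(x+1)² = x² + 2x + 1 ≠ x² + 1 unless x = 0.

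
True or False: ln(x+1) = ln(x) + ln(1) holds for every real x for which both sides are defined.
Claim: ln(x+1) = ln(x) + ln(1).
Test a specific point where both sides are defined: x = 1.
LHS = ln(x+1) ≈ 0.6931
RHS = ln(x) + ln(1) ≈ 0.0000
Since 0.6931 ≠ 0.0000, the equation fails at this point, so it cannot hold for every real x for which both sides are defined.
ln(1) = 0, so the right side is just ln(x), which differs from ln(x+1).

Conclusion: False.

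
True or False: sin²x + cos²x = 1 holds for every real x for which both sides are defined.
True.

Claim: sin²x + cos²x = 1.
Reasoning: The point (cos x, sin x) lies on the unit circle X² + Y² = 1, so cos²x + sin²x = 1 for every real x.
So the two sides agree for every real x for which both sides are defined.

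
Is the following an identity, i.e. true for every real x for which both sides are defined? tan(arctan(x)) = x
Yes, this is an identity.

Claim: tan(arctan(x)) = x.
Reasoning: For every real x, arctan(x) is by definition the angle in (-π/2, π/2) whose tangent equals x. Taking the tangent of that angle returns x.
So the two sides agree for every real x for which both sides are defined.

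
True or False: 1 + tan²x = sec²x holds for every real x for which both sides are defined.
True.

Claim: 1 + tan²x = sec²x.
Reasoning: Start from sin²x + cos²x = 1 and divide every term by cos²x (allowed wherever tan x and sec x are defined): tan²x + 1 = 1/cos²x = sec²x.
So the two sides agree for every real x for which both sides are defined.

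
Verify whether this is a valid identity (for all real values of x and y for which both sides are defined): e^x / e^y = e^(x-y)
Claim: e^x / e^y = e^(x-y).
Reasoning: 1/e^y = e^(-y), so e^x / e^y = e^x · e^(-y) = e^(x + (-y)) = e^(x-y) by the product rule for exponents.
So the two sides agree for all real values of x and y for which both sides are defined.

Conclusion: Yes, this is an identity.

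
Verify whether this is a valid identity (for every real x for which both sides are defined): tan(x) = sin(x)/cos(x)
Yes, this is an identity.

Claim: tan(x) = sin(x)/cos(x).
Reasoning: For an angle x whose terminal point on the unit circle is (cos x, sin x), tan(x) is defined as the ratio (second coordinate)/(first coordinate) = sin(x)/cos(x), wherever cos(x) ≠ 0.
So the two sides agree for every real x for which both sides are defined.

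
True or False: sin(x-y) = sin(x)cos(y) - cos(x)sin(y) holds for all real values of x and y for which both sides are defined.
True.

Claim: sin(x-y) = sin(x)cos(y) - cos(x)sin(y).
Reasoning: Replace y by -y in sin(x+y) = sin(x)cos(y) + cos(x)sin(y) and use cos(-y) = cos(y), sin(-y) = -sin(y): sin(x-y) = sin(x)cos(y) - cos(x)sin(y).
So the two sides agree for all real values of x and y for which both sides are defined.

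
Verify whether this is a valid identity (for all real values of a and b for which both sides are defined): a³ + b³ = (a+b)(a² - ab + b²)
Yes, this is an identity.

Claim: a³ + b³ = (a+b)(a² - ab + b²).
Reasoning: Expand the right side: (a+b)(a² - ab + b²) = a³ - a²b + ab² + a²b - ab² + b³ = a³ + b³ (the middle terms cancel in pairs).
So the two sides agree for all real values of a and b for which both sides are defined.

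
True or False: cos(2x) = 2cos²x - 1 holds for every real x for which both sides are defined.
True.

Claim: cos(2x) = 2cos²x - 1.
Reasoning: cos(2x) = cos²x - sin²x. Replace sin²x by 1 - cos²x: cos²x - (1 - cos²x) = 2cos²x - 1.
So the two sides agree for every real x for which both sides are defined.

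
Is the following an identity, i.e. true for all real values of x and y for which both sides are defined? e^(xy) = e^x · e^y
No, this is NOT an identity.

Claim: e^(xy) = e^x · e^y.
Test a specific point where both sides are defined: x = 1/2, y = -2.
LHS = e^(xy) ≈ 0.3679
RHS = e^x · e^y ≈ 0.2231
Since 0.3679 ≠ 0.2231, the equation fails at this point, so it cannot hold for all real values of x and y for which both sides are defined.
e^x · e^y = e^(x+y), not e^(xy).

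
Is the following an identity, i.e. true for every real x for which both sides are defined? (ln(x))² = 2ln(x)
No, this is NOT an identity.

Claim: (ln(x))² = 2ln(x).
Test a specific point where both sides are defined: x = 2.
LHS = (ln(x))² ≈ 0.4805
RHS = 2ln(x) ≈ 1.3863
Since 0.4805 ≠ 1.3863, the equation fails at this point, so it cannot hold for every real x for which both sides are defined.
2ln(x) equals ln(x²), which is not the same as (ln x)².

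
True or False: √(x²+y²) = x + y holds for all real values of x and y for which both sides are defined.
False.

Claim: √(x²+y²) = x + y.
Test a specific point where both sides are defined: x = 3, y = 1.
LHS = √(x²+y²) ≈ 3.1623
RHS = x + y ≈ 4.0000
Since 3.1623 ≠ 4.0000, the equation fails at this point, so it cannot hold for all real values of x and y for which both sides are defined.
(x+y)² = x² + 2xy + y², not x² + y², so the square root does not split this way.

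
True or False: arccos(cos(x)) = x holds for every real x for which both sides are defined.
Claim: arccos(cos(x)) = x.
Test a specific point where both sides are defined: x = -π/2.
LHS = arccos(cos(x)) ≈ 1.5708
RHS = x ≈ -1.5708
Since 1.5708 ≠ -1.5708, the equation fails at this point, so it cannot hold for every real x for which both sides are defined.
arccos only returns values in [0, π], so arccos(cos(x)) = x holds only for x in that interval, not for all real x.

Conclusion: False.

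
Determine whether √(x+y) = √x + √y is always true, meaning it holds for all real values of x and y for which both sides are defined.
No, this is NOT an identity.

Claim: √(x+y) = √x + √y.
Test a specific point where both sides are defined: x = 3/2, y = 1/2.
LHS = √(x+y) ≈ 1.4142
RHS = √x + √y ≈ 1.9319
Since 1.4142 ≠ 1.9319, the equation fails at this point, so it cannot hold for all real values of x and y for which both sides are defined.
Squaring the right side gives x + 2√(xy) + y, not x + y.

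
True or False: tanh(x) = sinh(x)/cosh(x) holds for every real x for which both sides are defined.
Claim: tanh(x) = sinh(x)/cosh(x).
Reasoning: tanh(x) is defined as sinh(x)/cosh(x) = (e^x - e^-x)/(e^x + e^-x); cosh(x) ≥ 1 is never zero, so this holds for every real x.
So the two sides agree for every real x for which both sides are defined.

Conclusion: True.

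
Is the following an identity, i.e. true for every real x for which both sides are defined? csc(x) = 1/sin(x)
Claim: csc(x) = 1/sin(x).
Reasoning: csc(x) is by definition the reciprocal of sin(x), wherever sin(x) ≠ 0.
So the two sides agree for every real x for which both sides are defined.

Conclusion: Yes, this is an identity.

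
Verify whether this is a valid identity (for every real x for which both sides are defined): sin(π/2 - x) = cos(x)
Claim: sin(π/2 - x) = cos(x).
Reasoning: Use sin(u - v) = sin(u)cos(v) - cos(u)sin(v) with u = π/2, v = x: sin(π/2)cos(x) - cos(π/2)sin(x) = 1·cos(x) - 0·sin(x) = cos(x).
So the two sides agree for every real x for which both sides are defined.

Conclusion: Yes, this is an identity.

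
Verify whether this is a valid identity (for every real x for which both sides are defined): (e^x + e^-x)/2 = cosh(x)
Yes, this is an identity.

Claim: (e^x + e^-x)/2 = cosh(x).
Reasoning: This is exactly the definition of the hyperbolic cosine: cosh(x) := (e^x + e^-x)/2.
So the two sides agree for every real x for which both sides are defined.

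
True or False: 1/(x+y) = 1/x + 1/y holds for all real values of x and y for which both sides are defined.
Claim: 1/(x+y) = 1/x + 1/y.
Test a specific point where both sides are defined: x = -2, y = 5.
LHS = 1/(x+y) ≈ 0.3333
RHS = 1/x + 1/y ≈ -0.3000
Since 0.3333 ≠ -0.3000, the equation fails at this point, so it cannot hold for all real values of x and y for which both sides are defined.
1/x + 1/y = (x+y)/(xy), which is not 1/(x+y).

Conclusion: False.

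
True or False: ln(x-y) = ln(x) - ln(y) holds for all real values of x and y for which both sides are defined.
False.

Claim: ln(x-y) = ln(x) - ln(y).
Test a specific point where both sides are defined: x = 4, y = 3/2.
LHS = ln(x-y) ≈ 0.9163
RHS = ln(x) - ln(y) ≈ 0.9808
Since 0.9163 ≠ 0.9808, the equation fails at this point, so it cannot hold for all real values of x and y for which both sides are defined.
ln(x) - ln(y) = ln(x/y), not ln(x-y).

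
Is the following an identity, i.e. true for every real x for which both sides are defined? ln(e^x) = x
Yes, this is an identity.

Claim: ln(e^x) = x.
Reasoning: ln is the inverse of the exponential: ln(e^x) asks for the exponent p with e^p = e^x, and since e^p is one-to-one that exponent is p = x.
So the two sides agree for every real x for which both sides are defined.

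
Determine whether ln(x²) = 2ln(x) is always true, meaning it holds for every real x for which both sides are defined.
Yes, this is an identity.

Claim: ln(x²) = 2ln(x).
Reasoning: The right side requires x > 0. For x > 0, x² = (e^(ln x))² = e^(2ln x), so ln(x²) = 2ln(x). (For x < 0 the right side is undefined, so those values are outside the claim.)
So the two sides agree for every real x for which both sides are defined.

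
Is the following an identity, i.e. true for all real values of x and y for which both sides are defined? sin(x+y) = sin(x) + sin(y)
Claim: sin(x+y) = sin(x) + sin(y).
Test a specific point where both sides are defined: x = π, y = π/6.
LHS = sin(x+y) ≈ -0.5000
RHS = sin(x) + sin(y) ≈ 0.5000
Since -0.5000 ≠ 0.5000, the equation fails at this point, so it cannot hold for all real values of x and y for which both sides are defined.
The correct expansion is sin(x+y) = sin(x)cos(y) + cos(x)sin(y); sine is not additive.

Conclusion: No, this is NOT an identity.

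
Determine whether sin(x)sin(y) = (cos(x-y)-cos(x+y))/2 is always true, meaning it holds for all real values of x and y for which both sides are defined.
Claim: sin(x)sin(y) = (cos(x-y)-cos(x+y))/2.
Reasoning: cos(x-y) = cos(x)cos(y) + sin(x)sin(y) and cos(x+y) = cos(x)cos(y) - sin(x)sin(y). Subtracting, cos(x-y) - cos(x+y) = 2sin(x)sin(y); divide by 2.
So the two sides agree for all real values of x and y for which both sides are defined.

Conclusion: Yes, this is an identity.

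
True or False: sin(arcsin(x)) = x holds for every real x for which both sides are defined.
Claim: sin(arcsin(x)) = x.
Reasoning: For -1 ≤ x ≤ 1 (where arcsin is defined), arcsin(x) is by definition an angle whose sine equals x. Taking the sine of that angle returns x. (Note the other order, arcsin(sin x) = x, is NOT an identity.)
So the two sides agree for every real x for which both sides are defined.

Conclusion: True.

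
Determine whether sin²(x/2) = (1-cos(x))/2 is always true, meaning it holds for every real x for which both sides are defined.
Yes, this is an identity.

Claim: sin²(x/2) = (1-cos(x))/2.
Reasoning: Use cos(2θ) = 1 - 2sin²θ with θ = x/2: cos(x) = 1 - 2sin²(x/2). Solving for sin²(x/2) gives (1 - cos(x))/2.
So the two sides agree for every real x for which both sides are defined.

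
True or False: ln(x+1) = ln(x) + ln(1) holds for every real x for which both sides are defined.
False.

Claim: ln(x+1) = ln(x) + ln(1).
Test a specific point where both sides are defined: x = 5.
LHS = ln(x+1) ≈ 1.7918
RHS = ln(x) + ln(1) ≈ 1.6094
Since 1.7918 ≠ 1.6094, the equation fails at this point, so it cannot hold for every real x for which both sides are defined.
ln(1) = 0, so the right side is just ln(x), which differs from ln(x+1).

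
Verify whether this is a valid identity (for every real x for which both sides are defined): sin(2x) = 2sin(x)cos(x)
Claim: sin(2x) = 2sin(x)cos(x).
Reasoning: Put y = x in the addition formula sin(x+y) = sin(x)cos(y) + cos(x)sin(y): sin(2x) = sin(x)cos(x) + cos(x)sin(x) = 2sin(x)cos(x).
So the two sides agree for every real x for which both sides are defined.

Conclusion: Yes, this is an identity.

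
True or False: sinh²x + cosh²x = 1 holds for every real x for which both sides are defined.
Claim: sinh²x + cosh²x = 1.
Test a specific point where both sides are defined: x = 1.
LHS = sinh²x + cosh²x ≈ 3.7622
RHS = 1 ≈ 1.0000
Since 3.7622 ≠ 1.0000, the equation fails at this point, so it cannot hold for every real x for which both sides are defined.
The correct hyperbolic identity is cosh²x - sinh²x = 1 (a difference); the sum sinh²x + cosh²x equals cosh(2x).

Conclusion: False.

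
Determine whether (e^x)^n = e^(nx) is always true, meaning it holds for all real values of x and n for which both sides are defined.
Yes, this is an identity.

Claim: (e^x)^n = e^(nx).
Reasoning: e^x is a positive real number, and for a positive base B and real exponent n, B^n = e^(n·ln B). With B = e^x, ln B = x, so (e^x)^n = e^(n·x).
So the two sides agree for all real values of x and n for which both sides are defined.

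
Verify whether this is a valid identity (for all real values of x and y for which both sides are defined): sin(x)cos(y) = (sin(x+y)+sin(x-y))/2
Yes, this is an identity.

Claim: sin(x)cos(y) = (sin(x+y)+sin(x-y))/2.
Reasoning: sin(x+y) = sin(x)cos(y) + cos(x)sin(y) and sin(x-y) = sin(x)cos(y) - cos(x)sin(y). Adding, sin(x+y) + sin(x-y) = 2sin(x)cos(y); divide by 2.
So the two sides agree for all real values of x and y for which both sides are defined.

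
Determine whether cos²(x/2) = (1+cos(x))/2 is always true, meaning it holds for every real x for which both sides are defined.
Yes, this is an identity.

Claim: cos²(x/2) = (1+cos(x))/2.
Reasoning: Use cos(2θ) = 2cos²θ - 1 with θ = x/2: cos(x) = 2cos²(x/2) - 1. Solving for cos²(x/2) gives (1 + cos(x))/2.
So the two sides agree for every real x for which both sides are defined.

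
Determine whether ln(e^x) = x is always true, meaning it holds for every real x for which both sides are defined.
Claim: ln(e^x) = x.
Reasoning: ln is the inverse of the exponential: ln(e^x) asks for the exponent p with e^p = e^x, and since e^p is one-to-one that exponent is p = x.
So the two sides agree for every real x for which both sides are defined.

Conclusion: Yes, this is an identity.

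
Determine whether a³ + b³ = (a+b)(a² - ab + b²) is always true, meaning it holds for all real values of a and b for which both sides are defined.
Claim: a³ + b³ = (a+b)(a² - ab + b²).
Reasoning: Expand the right side: (a+b)(a² - ab + b²) = a³ - a²b + ab² + a²b - ab² + b³ = a³ + b³ (the middle terms cancel in pairs).
So the two sides agree for all real values of a and b for which both sides are defined.

Conclusion: Yes, this is an identity.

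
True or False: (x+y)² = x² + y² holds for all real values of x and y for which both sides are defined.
False.

Claim: (x+y)² = x² + y².
Test a specific point where both sides are defined: x = -2, y = -1.
LHS = (x+y)² ≈ 9.0000
RHS = x² + y² ≈ 5.0000
Since 9.0000 ≠ 5.0000, the equation fails at this point, so it cannot hold for all real values of x and y for which both sides are defined.
The correct expansion is (x+y)² = x² + 2xy + y²; the cross term 2xy is missing.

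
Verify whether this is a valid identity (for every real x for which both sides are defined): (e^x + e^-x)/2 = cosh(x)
Yes, this is an identity.

Claim: (e^x + e^-x)/2 = cosh(x).
Reasoning: This is exactly the definition of the hyperbolic cosine: cosh(x) := (e^x + e^-x)/2.
So the two sides agree for every real x for which both sides are defined.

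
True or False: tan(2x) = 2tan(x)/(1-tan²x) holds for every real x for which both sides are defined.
Claim: tan(2x) = 2tan(x)/(1-tan²x).
Reasoning: tan(2x) = sin(2x)/cos(2x) = 2sin(x)cos(x) / (cos²x - sin²x). Divide numerator and denominator by cos²x: 2tan(x) / (1 - tan²x).
So the two sides agree for every real x for which both sides are defined.

Conclusion: True.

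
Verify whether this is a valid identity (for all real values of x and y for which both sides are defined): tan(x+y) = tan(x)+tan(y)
No, this is NOT an identity.

Claim: tan(x+y) = tan(x)+tan(y).
Test a specific point where both sides are defined: x = -π/3, y = -π/3.
LHS = tan(x+y) ≈ 1.7321
RHS = tan(x)+tan(y) ≈ -3.4641
Since 1.7321 ≠ -3.4641, the equation fails at this point, so it cannot hold for all real values of x and y for which both sides are defined.
The correct formula is tan(x+y) = (tan(x) + tan(y))/(1 - tan(x)tan(y)).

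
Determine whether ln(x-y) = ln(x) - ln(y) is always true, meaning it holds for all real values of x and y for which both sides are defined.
No, this is NOT an identity.

Claim: ln(x-y) = ln(x) - ln(y).
Test a specific point where both sides are defined: x = 3, y = 3/2.
LHS = ln(x-y) ≈ 0.4055
RHS = ln(x) - ln(y) ≈ 0.6931
Since 0.4055 ≠ 0.6931, the equation fails at this point, so it cannot hold for all real values of x and y for which both sides are defined.
ln(x) - ln(y) = ln(x/y), not ln(x-y).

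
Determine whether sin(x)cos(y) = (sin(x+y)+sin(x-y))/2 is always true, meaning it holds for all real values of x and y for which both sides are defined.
Yes, this is an identity.

Claim: sin(x)cos(y) = (sin(x+y)+sin(x-y))/2.
Reasoning: sin(x+y) = sin(x)cos(y) + cos(x)sin(y) and sin(x-y) = sin(x)cos(y) - cos(x)sin(y). Adding, sin(x+y) + sin(x-y) = 2sin(x)cos(y); divide by 2.
So the two sides agree for all real values of x and y for which both sides are defined.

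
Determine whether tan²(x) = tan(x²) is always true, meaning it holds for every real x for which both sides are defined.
No, this is NOT an identity.

Claim: tan²(x) = tan(x²).
Test a specific point where both sides are defined: x = -π/3.
LHS = tan²(x) ≈ 3.0000
RHS = tan(x²) ≈ 1.9485
Since 3.0000 ≠ 1.9485, the equation fails at this point, so it cannot hold for every real x for which both sides are defined.
tan²(x) means (tan x)², squaring the output; tan(x²) squares the input. These are different functions.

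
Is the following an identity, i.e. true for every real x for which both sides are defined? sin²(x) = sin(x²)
No, this is NOT an identity.

Claim: sin²(x) = sin(x²).
Test a specific point where both sides are defined: x = -π/4.
LHS = sin²(x) ≈ 0.5000
RHS = sin(x²) ≈ 0.5785
Since 0.5000 ≠ 0.5785, the equation fails at this point, so it cannot hold for every real x for which both sides are defined.
sin²(x) means (sin x)², squaring the output; sin(x²) squares the input. These are different functions.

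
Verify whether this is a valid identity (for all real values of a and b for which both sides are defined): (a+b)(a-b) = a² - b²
Yes, this is an identity.

Claim: (a+b)(a-b) = a² - b².
Reasoning: Expand: (a+b)(a-b) = a² - ab + ba - b² = a² - b² (the cross terms cancel).
So the two sides agree for all real values of a and b for which both sides are defined.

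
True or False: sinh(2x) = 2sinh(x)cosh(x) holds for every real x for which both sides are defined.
True.

Claim: sinh(2x) = 2sinh(x)cosh(x).
Reasoning: 2sinh(x)cosh(x) = 2 · (e^x - e^-x)/2 · (e^x + e^-x)/2 = (e^(2x) - e^(-2x))/2 = sinh(2x).
So the two sides agree for every real x for which both sides are defined.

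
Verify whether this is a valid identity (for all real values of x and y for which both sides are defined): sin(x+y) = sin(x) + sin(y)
No, this is NOT an identity.

Claim: sin(x+y) = sin(x) + sin(y).
Test a specific point where both sides are defined: x = π, y = -π/2.
LHS = sin(x+y) ≈ 1.0000
RHS = sin(x) + sin(y) ≈ -1.0000
Since 1.0000 ≠ -1.0000, the equation fails at this point, so it cannot hold for all real values of x and y for which both sides are defined.
The correct expansion is sin(x+y) = sin(x)cos(y) + cos(x)sin(y); sine is not additive.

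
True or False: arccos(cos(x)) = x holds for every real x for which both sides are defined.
False.

Claim: arccos(cos(x)) = x.
Test a specific point where both sides are defined: x = -π/4.
LHS = arccos(cos(x)) ≈ 0.7854
RHS = x ≈ -0.7854
Since 0.7854 ≠ -0.7854, the equation fails at this point, so it cannot hold for every real x for which both sides are defined.
arccos only returns values in [0, π], so arccos(cos(x)) = x holds only for x in that interval, not for all real x.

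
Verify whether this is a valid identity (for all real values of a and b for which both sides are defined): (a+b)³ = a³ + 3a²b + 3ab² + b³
Claim: (a+b)³ = a³ + 3a²b + 3ab² + b³.
Reasoning: (a+b)³ = (a+b)(a+b)² = (a+b)(a² + 2ab + b²) = a³ + 2a²b + ab² + a²b + 2ab² + b³ = a³ + 3a²b + 3ab² + b³.
So the two sides agree for all real values of a and b for which both sides are defined.

Conclusion: Yes, this is an identity.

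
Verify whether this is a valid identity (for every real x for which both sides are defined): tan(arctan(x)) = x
Claim: tan(arctan(x)) = x.
Reasoning: For every real x, arctan(x) is by definition the angle in (-π/2, π/2) whose tangent equals x. Taking the tangent of that angle returns x.
So the two sides agree for every real x for which both sides are defined.

Conclusion: Yes, this is an identity.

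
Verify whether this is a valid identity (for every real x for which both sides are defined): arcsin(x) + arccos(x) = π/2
Claim: arcsin(x) + arccos(x) = π/2.
Reasoning: Both sides are defined for -1 ≤ x ≤ 1. Let θ = arcsin(x), so sin θ = x and θ ∈ [-π/2, π/2]. Then cos(π/2 - θ) = sin θ = x and π/2 - θ ∈ [0, π], which is exactly the range of arccos, so arccos(x) = π/2 - θ. Adding: arcsin(x) + arccos(x) = θ + (π/2 - θ) = π/2.
So the two sides agree for every real x for which both sides are defined.

Conclusion: Yes, this is an identity.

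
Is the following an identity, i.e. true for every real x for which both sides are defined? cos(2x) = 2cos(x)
No, this is NOT an identity.

Claim: cos(2x) = 2cos(x).
Test a specific point where both sides are defined: x = 2π/3.
LHS = cos(2x) ≈ -0.5000
RHS = 2cos(x) ≈ -1.0000
Since -0.5000 ≠ -1.0000, the equation fails at this point, so it cannot hold for every real x for which both sides are defined.
The correct double-angle formula is cos(2x) = cos²x - sin²x.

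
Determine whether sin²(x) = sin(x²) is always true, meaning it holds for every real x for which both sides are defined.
No, this is NOT an identity.

Claim: sin²(x) = sin(x²).
Test a specific point where both sides are defined: x = π/2.
LHS = sin²(x) ≈ 1.0000
RHS = sin(x²) ≈ 0.6243
Since 1.0000 ≠ 0.6243, the equation fails at this point, so it cannot hold for every real x for which both sides are defined.
sin²(x) means (sin x)², squaring the output; sin(x²) squares the input. These are different functions.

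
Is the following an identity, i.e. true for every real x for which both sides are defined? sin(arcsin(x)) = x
Claim: sin(arcsin(x)) = x.
Reasoning: For -1 ≤ x ≤ 1 (where arcsin is defined), arcsin(x) is by definition an angle whose sine equals x. Taking the sine of that angle returns x. (Note the other order, arcsin(sin x) = x, is NOT an identity.)
So the two sides agree for every real x for which both sides are defined.

Conclusion: Yes, this is an identity.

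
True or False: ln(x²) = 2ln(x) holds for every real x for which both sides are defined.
True.

Claim: ln(x²) = 2ln(x).
Reasoning: The right side requires x > 0. For x > 0, x² = (e^(ln x))² = e^(2ln x), so ln(x²) = 2ln(x). (For x < 0 the right side is undefined, so those values are outside the claim.)
So the two sides agree for every real x for which both sides are defined.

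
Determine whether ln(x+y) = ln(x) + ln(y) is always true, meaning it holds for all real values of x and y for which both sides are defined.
Claim: ln(x+y) = ln(x) + ln(y).
Test a specific point where both sides are defined: x = 3/2, y = 2.
LHS = ln(x+y) ≈ 1.2528
RHS = ln(x) + ln(y) ≈ 1.0986
Since 1.2528 ≠ 1.0986, the equation fails at this point, so it cannot hold for all real values of x and y for which both sides are defined.
ln(x) + ln(y) = ln(xy), not ln(x+y).

Conclusion: No, this is NOT an identity.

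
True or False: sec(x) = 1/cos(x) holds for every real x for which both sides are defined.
Claim: sec(x) = 1/cos(x).
Reasoning: sec(x) is by definition the reciprocal of cos(x), wherever cos(x) ≠ 0.
So the two sides agree for every real x for which both sides are defined.

Conclusion: True.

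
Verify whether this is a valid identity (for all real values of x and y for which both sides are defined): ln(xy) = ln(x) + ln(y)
Claim: ln(xy) = ln(x) + ln(y).
Reasoning: Both sides are simultaneously defined only when x, y > 0. Write x = e^p, y = e^q (p = ln x, q = ln y). Then xy = e^p · e^q = e^(p+q), so ln(xy) = p + q = ln(x) + ln(y).
So the two sides agree for all real values of x and y for which both sides are defined.

Conclusion: Yes, this is an identity.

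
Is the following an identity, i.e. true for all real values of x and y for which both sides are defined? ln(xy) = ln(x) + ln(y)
Claim: ln(xy) = ln(x) + ln(y).
Reasoning: Both sides are simultaneously defined only when x, y > 0. Write x = e^p, y = e^q (p = ln x, q = ln y). Then xy = e^p · e^q = e^(p+q), so ln(xy) = p + q = ln(x) + ln(y).
So the two sides agree for all real values of x and y for which both sides are defined.

Conclusion: Yes, this is an identity.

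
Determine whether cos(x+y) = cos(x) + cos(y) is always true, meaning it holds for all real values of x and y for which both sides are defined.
Claim: cos(x+y) = cos(x) + cos(y).
Test a specific point where both sides are defined: x = -π/3, y = -π/4.
LHS = cos(x+y) ≈ -0.2588
RHS = cos(x) + cos(y) ≈ 1.2071
Since -0.2588 ≠ 1.2071, the equation fails at this point, so it cannot hold for all real values of x and y for which both sides are defined.
The correct expansion is cos(x+y) = cos(x)cos(y) - sin(x)sin(y); cosine is not additive.

Conclusion: No, this is NOT an identity.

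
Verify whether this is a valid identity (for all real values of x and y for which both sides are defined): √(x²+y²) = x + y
Claim: √(x²+y²) = x + y.
Test a specific point where both sides are defined: x = 3, y = 2.
LHS = √(x²+y²) ≈ 3.6056
RHS = x + y ≈ 5.0000
Since 3.6056 ≠ 5.0000, the equation fails at this point, so it cannot hold for all real values of x and y for which both sides are defined.
(x+y)² = x² + 2xy + y², not x² + y², so the square root does not split this way.

Conclusion: No, this is NOT an identity.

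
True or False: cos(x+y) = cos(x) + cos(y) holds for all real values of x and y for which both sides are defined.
Claim: cos(x+y) = cos(x) + cos(y).
Test a specific point where both sides are defined: x = -π/2, y = π/2.
LHS = cos(x+y) ≈ 1.0000
RHS = cos(x) + cos(y) ≈ 0.0000
Since 1.0000 ≠ 0.0000, the equation fails at this point, so it cannot hold for all real values of x and y for which both sides are defined.
The correct expansion is cos(x+y) = cos(x)cos(y) - sin(x)sin(y); cosine is not additive.

Conclusion: False.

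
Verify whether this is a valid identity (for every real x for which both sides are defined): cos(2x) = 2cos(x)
Claim: cos(2x) = 2cos(x).
Test a specific point where both sides are defined: x = -π/3.
LHS = cos(2x) ≈ -0.5000
RHS = 2cos(x) ≈ 1.0000
Since -0.5000 ≠ 1.0000, the equation fails at this point, so it cannot hold for every real x for which both sides are defined.
The correct double-angle formula is cos(2x) = cos²x - sin²x.

Conclusion: No, this is NOT an identity.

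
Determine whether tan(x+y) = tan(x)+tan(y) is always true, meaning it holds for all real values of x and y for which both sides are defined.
Claim: tan(x+y) = tan(x)+tan(y).
Test a specific point where both sides are defined: x = -π/4, y = π/6.
LHS = tan(x+y) ≈ -0.2679
RHS = tan(x)+tan(y) ≈ -0.4226
Since -0.2679 ≠ -0.4226, the equation fails at this point, so it cannot hold for all real values of x and y for which both sides are defined.
The correct formula is tan(x+y) = (tan(x) + tan(y))/(1 - tan(x)tan(y)).

Conclusion: No, this is NOT an identity.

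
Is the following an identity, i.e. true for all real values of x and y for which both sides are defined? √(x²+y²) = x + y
Claim: √(x²+y²) = x + y.
Test a specific point where both sides are defined: x = 4, y = 5.
LHS = √(x²+y²) ≈ 6.4031
RHS = x + y ≈ 9.0000
Since 6.4031 ≠ 9.0000, the equation fails at this point, so it cannot hold for all real values of x and y for which both sides are defined.
(x+y)² = x² + 2xy + y², not x² + y², so the square root does not split this way.

Conclusion: No, this is NOT an identity.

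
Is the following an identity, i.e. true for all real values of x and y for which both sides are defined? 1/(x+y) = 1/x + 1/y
No, this is NOT an identity.

Claim: 1/(x+y) = 1/x + 1/y.
Test a specific point where both sides are defined: x = -3, y = 3/2.
LHS = 1/(x+y) ≈ -0.6667
RHS = 1/x + 1/y ≈ 0.3333
Since -0.6667 ≠ 0.3333, the equation fails at this point, so it cannot hold for all real values of x and y for which both sides are defined.
1/x + 1/y = (x+y)/(xy), which is not 1/(x+y).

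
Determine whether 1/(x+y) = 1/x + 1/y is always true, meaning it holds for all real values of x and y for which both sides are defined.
Claim: 1/(x+y) = 1/x + 1/y.
Test a specific point where both sides are defined: x = 3, y = 4.
LHS = 1/(x+y) ≈ 0.1429
RHS = 1/x + 1/y ≈ 0.5833
Since 0.1429 ≠ 0.5833, the equation fails at this point, so it cannot hold for all real values of x and y for which both sides are defined.
1/x + 1/y = (x+y)/(xy), which is not 1/(x+y).

Conclusion: No, this is NOT an identity.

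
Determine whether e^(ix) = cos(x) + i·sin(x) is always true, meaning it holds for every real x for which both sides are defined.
Yes, this is an identity.

Claim: e^(ix) = cos(x) + i·sin(x).
Reasoning: Euler's formula. Expand e^(ix) = Σ (ix)^k / k!. Since i² = -1, the even-k terms are Σ (-1)^m x^(2m)/(2m)! = cos(x) and the odd-k terms are i · Σ (-1)^m x^(2m+1)/(2m+1)! = i·sin(x).
So the two sides agree for every real x for which both sides are defined.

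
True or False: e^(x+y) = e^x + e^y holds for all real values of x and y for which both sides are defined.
Claim: e^(x+y) = e^x + e^y.
Test a specific point where both sides are defined: x = 1/2, y = 3/2.
LHS = e^(x+y) ≈ 7.3891
RHS = e^x + e^y ≈ 6.1304
Since 7.3891 ≠ 6.1304, the equation fails at this point, so it cannot hold for all real values of x and y for which both sides are defined.
The correct rule is e^(x+y) = e^x · e^y (a product, not a sum).

Conclusion: False.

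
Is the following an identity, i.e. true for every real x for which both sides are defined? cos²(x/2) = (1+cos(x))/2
Claim: cos²(x/2) = (1+cos(x))/2.
Reasoning: Use cos(2θ) = 2cos²θ - 1 with θ = x/2: cos(x) = 2cos²(x/2) - 1. Solving for cos²(x/2) gives (1 + cos(x))/2.
So the two sides agree for every real x for which both sides are defined.

Conclusion: Yes, this is an identity.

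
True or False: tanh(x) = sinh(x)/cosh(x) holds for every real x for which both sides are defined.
True.

Claim: tanh(x) = sinh(x)/cosh(x).
Reasoning: tanh(x) is defined as sinh(x)/cosh(x) = (e^x - e^-x)/(e^x + e^-x); cosh(x) ≥ 1 is never zero, so this holds for every real x.
So the two sides agree for every real x for which both sides are defined.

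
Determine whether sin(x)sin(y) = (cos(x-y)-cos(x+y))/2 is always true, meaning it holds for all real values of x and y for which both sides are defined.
Claim: sin(x)sin(y) = (cos(x-y)-cos(x+y))/2.
Reasoning: cos(x-y) = cos(x)cos(y) + sin(x)sin(y) and cos(x+y) = cos(x)cos(y) - sin(x)sin(y). Subtracting, cos(x-y) - cos(x+y) = 2sin(x)sin(y); divide by 2.
So the two sides agree for all real values of x and y for which both sides are defined.

Conclusion: Yes, this is an identity.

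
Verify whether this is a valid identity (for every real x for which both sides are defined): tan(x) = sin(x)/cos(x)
Yes, this is an identity.

Claim: tan(x) = sin(x)/cos(x).
Reasoning: For an angle x whose terminal point on the unit circle is (cos x, sin x), tan(x) is defined as the ratio (second coordinate)/(first coordinate) = sin(x)/cos(x), wherever cos(x) ≠ 0.
So the two sides agree for every real x for which both sides are defined.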